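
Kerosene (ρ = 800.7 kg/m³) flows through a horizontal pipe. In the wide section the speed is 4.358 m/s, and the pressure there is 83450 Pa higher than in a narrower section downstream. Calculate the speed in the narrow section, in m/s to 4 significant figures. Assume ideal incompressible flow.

v₂ = 15.08 m/s

With h₁ = h₂, rearranging Bernoulli gives v₂ = √(v₁² + 2ΔP/ρ).
v₂ = √(4.358² + 2·83450/800.7) = √(18.99 + 208.4) = 15.08 m/s.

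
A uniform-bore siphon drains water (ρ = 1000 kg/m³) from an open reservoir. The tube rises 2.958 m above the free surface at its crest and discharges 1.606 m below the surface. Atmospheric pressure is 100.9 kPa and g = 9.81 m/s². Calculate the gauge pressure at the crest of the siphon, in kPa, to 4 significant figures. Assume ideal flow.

-44.77 kPa

From the surface to the outlet (both open to atmosphere, surface at rest): v = √(2g·h_out) = √(2·9.81·1.606) = 5.613 m/s.
The bore is uniform, so the speed at the crest is the same v. Bernoulli surface→crest: P_atm = P_top + ½ρv² + ρg·h_top.
P_top = 100900 − ½·1000·5.613² − 1000·9.81·2.958 = 56130 Pa. So P_gauge = P_top − P_atm = -44770 Pa.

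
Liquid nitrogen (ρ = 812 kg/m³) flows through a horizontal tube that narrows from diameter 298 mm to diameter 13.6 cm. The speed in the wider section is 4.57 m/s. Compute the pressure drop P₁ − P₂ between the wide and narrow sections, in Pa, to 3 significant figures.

By continuity, v₂ = v₁·A₁/A₂ = 4.57·(697/145) = 21.9 m/s.
The pipe is horizontal, so Bernoulli reduces to P₁ + ½ρv₁² = P₂ + ½ρv₂².
P₁ − P₂ = ½·812·(21.9² − 4.57²) = ½·812·461 = 187000 Pa.

187000 Pa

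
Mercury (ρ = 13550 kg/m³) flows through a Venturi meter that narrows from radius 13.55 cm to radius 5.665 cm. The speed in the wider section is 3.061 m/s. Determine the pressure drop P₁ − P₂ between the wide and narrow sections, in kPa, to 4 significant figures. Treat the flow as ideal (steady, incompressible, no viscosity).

ΔP = 2014 kPa

By continuity, v₂ = v₁·A₁/A₂ = 3.061·(576.8/100.8) = 17.51 m/s.
The pipe is horizontal, so Bernoulli reduces to P₁ + ½ρv₁² = P₂ + ½ρv₂².
P₁ − P₂ = ½·13550·(17.51² − 3.061²) = ½·13550·297.3 = 2014000 Pa.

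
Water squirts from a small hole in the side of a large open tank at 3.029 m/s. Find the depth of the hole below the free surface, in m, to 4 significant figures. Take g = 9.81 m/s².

For a small hole in a large open tank, ½v² = gh, giving h = v²/(2g).
h = 3.029²/(2·9.81) = 9.175/19.62 = 0.4676 m.

0.4676 m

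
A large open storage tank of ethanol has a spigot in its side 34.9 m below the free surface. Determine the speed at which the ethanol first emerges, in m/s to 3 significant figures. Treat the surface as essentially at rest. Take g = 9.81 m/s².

Torricelli's result v = √(2gh) gives v = √(2·9.81·34.9) = 26.2 m/s.

v ≈ 26.2 m/s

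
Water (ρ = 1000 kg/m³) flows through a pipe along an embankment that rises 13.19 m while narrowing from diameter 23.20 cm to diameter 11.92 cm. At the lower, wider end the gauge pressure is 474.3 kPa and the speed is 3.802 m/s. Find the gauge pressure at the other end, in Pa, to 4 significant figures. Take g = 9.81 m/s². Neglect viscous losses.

Mass conservation (A₁v₁ = A₂v₂) gives v₂ = 3.802 × 422.7/111.6 = 14.40 m/s.
Energy conservation along the streamline gives P₂ = P₁ − ½ρ(v₂² − v₁²) − ρg(h₂ − h₁).
P₂ = 474300 + ½·1000·(3.802² − 14.40²) − 1000·9.81·(+13.19) = 474300 + (-96490) − (129400) = 248400 Pa.

248400 Pa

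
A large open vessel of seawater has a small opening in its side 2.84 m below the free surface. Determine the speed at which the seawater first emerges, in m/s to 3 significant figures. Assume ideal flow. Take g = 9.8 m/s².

v = 7.46 m/s

The surface is effectively still and both ends are open, so ½v² = gh and v = √(2·9.8·2.84) = 7.46 m/s.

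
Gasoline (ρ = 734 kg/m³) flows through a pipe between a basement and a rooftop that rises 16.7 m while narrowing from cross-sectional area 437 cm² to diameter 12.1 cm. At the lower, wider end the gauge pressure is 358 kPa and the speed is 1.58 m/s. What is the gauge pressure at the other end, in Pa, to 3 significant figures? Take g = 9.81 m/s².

Continuity gives A₁v₁ = A₂v₂, so v₂ = (437 cm²)/(115 cm²) × 1.58 m/s = 6.00 m/s.
Applying Bernoulli between the two ends and solving for P₂: P₂ = P₁ + ½ρ(v₁² − v₂²) − ρgΔh.
P₂ = 358000 + ½·734·(1.58² − 6.00²) − 734·9.81·(+16.7) = 358000 + (-12300) − (120000) = 225000 Pa.

P₂ = 225000 Pa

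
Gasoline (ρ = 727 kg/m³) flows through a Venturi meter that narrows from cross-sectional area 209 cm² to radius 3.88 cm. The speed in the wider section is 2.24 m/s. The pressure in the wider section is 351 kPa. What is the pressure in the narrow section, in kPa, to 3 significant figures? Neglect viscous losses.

P₂ ≈ 317 kPa

The volume flow rate is constant, so v₂ = (A₁/A₂)v₁ = (209/47.3)·2.24 = 9.90 m/s.
With no height change, Bernoulli's equation is P₁ + ½ρv₁² = P₂ + ½ρv₂².
P₂ = P₁ − ½ρ(v₂² − v₁²) = 351000 − ½·727·(9.90² − 2.24²) = 351000 − 33800 = 317000 Pa.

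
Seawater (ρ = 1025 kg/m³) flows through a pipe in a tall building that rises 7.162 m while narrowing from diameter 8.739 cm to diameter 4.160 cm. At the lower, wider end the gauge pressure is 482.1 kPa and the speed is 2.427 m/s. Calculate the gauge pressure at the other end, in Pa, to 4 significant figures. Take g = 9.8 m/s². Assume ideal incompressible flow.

The volume flow rate is constant, so v₂ = (A₁/A₂)v₁ = (59.98/13.59)·2.427 = 10.71 m/s.
Applying Bernoulli between the two ends and solving for P₂: P₂ = P₁ + ½ρ(v₁² − v₂²) − ρgΔh.
P₂ = 482100 + ½·1025·(2.427² − 10.71²) − 1025·9.8·(+7.162) = 482100 + (-55770) − (71940) = 354400 Pa.

P₂ ≈ 354400 Pa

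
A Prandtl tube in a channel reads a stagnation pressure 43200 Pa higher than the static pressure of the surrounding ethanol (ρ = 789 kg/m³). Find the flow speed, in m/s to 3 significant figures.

The dynamic pressure equals the rise in static pressure at the stagnation point: ΔP = ½ρv².
v = √(2ΔP/ρ) = √(2·43200/789) = 10.5 m/s.

v = 10.5 m/s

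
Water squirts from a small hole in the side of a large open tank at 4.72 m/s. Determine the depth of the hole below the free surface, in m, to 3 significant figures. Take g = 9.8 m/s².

For a small hole in a large open tank, ½v² = gh, giving h = v²/(2g).
h = 4.72²/(2·9.8) = 22.3/19.60 = 1.14 m.

1.14 m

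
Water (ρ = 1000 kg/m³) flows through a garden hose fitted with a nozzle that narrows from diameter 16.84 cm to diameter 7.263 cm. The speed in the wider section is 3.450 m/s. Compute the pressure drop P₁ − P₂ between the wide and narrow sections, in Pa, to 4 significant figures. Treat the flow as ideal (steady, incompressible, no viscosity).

ΔP ≈ 166000 Pa

Continuity gives A₁v₁ = A₂v₂, so v₂ = (222.7 cm²)/(41.43 cm²) × 3.450 m/s = 18.55 m/s.
Bernoulli (h₁ = h₂): P₁ − P₂ = ½ρ(v₂² − v₁²).
P₁ − P₂ = ½·1000·(18.55² − 3.450²) = ½·1000·332.1 = 166000 Pa.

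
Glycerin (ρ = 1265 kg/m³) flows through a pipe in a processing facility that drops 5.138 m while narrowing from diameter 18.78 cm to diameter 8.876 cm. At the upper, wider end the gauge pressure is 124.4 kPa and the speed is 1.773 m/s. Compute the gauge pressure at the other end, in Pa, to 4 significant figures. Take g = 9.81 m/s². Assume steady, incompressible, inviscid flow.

P₂ ≈ 150300 Pa

The volume flow rate is constant, so v₂ = (A₁/A₂)v₁ = (277.0/61.88)·1.773 = 7.937 m/s.
Bernoulli: P₁ + ½ρv₁² + ρg h₁ = P₂ + ½ρv₂² + ρg h₂, so P₂ = P₁ + ½ρ(v₁² − v₂²) − ρg(h₂ − h₁).
P₂ = 124400 + ½·1265·(1.773² − 7.937²) − 1265·9.81·(−5.138) = 124400 + (-37860) − (-63760) = 150300 Pa.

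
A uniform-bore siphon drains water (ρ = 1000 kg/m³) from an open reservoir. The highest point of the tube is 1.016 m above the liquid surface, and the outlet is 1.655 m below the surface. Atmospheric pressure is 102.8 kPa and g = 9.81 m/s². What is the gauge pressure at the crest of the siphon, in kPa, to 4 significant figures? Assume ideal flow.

From the surface to the outlet (both open to atmosphere, surface at rest): v = √(2g·h_out) = √(2·9.81·1.655) = 5.698 m/s.
With constant cross-section the crest speed equals v; applying Bernoulli from the surface up to the crest, P_top = P_atm − ½ρv² − ρg·h_top.
P_top = 102800 − ½·1000·5.698² − 1000·9.81·1.016 = 76600 Pa. So P_gauge = P_top − P_atm = -26200 Pa.

-26.20 kPa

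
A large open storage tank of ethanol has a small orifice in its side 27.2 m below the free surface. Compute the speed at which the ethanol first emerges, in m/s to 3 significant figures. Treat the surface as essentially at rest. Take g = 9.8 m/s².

v ≈ 23.1 m/s

With the surface at rest and both surface and jet at atmospheric pressure, Bernoulli gives ρg h = ½ρv², so v = √(2gh) = √(2·9.8·27.2) = 23.1 m/s.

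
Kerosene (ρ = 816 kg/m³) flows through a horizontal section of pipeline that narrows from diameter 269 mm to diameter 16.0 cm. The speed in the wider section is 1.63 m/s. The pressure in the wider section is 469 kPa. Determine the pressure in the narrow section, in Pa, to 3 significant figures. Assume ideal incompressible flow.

Continuity gives A₁v₁ = A₂v₂, so v₂ = (568 cm²)/(201 cm²) × 1.63 m/s = 4.61 m/s.
Bernoulli (h₁ = h₂): P₁ − P₂ = ½ρ(v₂² − v₁²).
P₂ = P₁ − ½ρ(v₂² − v₁²) = 469000 − ½·816·(4.61² − 1.63²) = 469000 − 7580 = 461000 Pa.

P₂ = 461000 Pa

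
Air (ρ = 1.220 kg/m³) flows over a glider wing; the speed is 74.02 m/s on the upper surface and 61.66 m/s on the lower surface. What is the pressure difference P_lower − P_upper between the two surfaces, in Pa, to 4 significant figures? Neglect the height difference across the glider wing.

With negligible Δh, P + ½ρv² is constant, so P_low − P_up = ½ρ(v_up² − v_low²).
ΔP = ½·1.220·(74.02² − 61.66²) = 1023 Pa.

ΔP = 1023 Pa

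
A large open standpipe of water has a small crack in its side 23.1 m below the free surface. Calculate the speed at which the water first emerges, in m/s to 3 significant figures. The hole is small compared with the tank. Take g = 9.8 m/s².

v ≈ 21.3 m/s

Bernoulli from surface to hole (P equal, v_surface ≈ 0): v = √(2gh) = √(2×9.8×23.1) = 21.3 m/s.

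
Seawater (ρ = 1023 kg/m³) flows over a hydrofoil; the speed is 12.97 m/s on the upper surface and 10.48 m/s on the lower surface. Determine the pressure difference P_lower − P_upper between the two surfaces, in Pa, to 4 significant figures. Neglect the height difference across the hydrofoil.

With negligible Δh, P + ½ρv² is constant, so P_low − P_up = ½ρ(v_up² − v_low²).
ΔP = ½·1023·(12.97² − 10.48²) = 29870 Pa.

29870 Pa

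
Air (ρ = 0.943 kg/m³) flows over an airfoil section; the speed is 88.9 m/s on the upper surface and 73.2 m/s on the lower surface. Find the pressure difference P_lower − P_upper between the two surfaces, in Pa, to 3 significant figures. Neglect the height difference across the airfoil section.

ΔP ≈ 1200 Pa

The pressure is lower where the speed is higher: ΔP = ½ρ(v_up² − v_low²).
ΔP = ½·0.943·(88.9² − 73.2²) = 1200 Pa.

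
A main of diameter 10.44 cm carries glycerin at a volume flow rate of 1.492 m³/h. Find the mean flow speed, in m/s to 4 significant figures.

v ≈ 0.04841 m/s

Q = 1.492 m³/h = 0.0004144 m³/s.
v = Q/A = 0.0004144 / 0.008560 = 0.04841 m/s.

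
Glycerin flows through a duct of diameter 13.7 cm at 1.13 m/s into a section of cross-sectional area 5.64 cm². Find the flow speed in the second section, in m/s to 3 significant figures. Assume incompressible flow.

Continuity gives A₁v₁ = A₂v₂, so v₂ = (147 cm²)/(5.64 cm²) × 1.13 m/s = 29.5 m/s.

v₂ ≈ 29.5 m/s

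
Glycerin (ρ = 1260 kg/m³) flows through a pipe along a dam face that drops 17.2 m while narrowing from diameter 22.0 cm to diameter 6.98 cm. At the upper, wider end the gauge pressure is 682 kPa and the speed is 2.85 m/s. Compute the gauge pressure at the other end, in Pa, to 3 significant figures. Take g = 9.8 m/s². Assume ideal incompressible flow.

P₂ ≈ 394000 Pa

Continuity gives A₁v₁ = A₂v₂, so v₂ = (380 cm²)/(38.3 cm²) × 2.85 m/s = 28.3 m/s.
Applying Bernoulli between the two ends and solving for P₂: P₂ = P₁ + ½ρ(v₁² − v₂²) − ρgΔh.
P₂ = 682000 + ½·1260·(2.85² − 28.3²) − 1260·9.8·(−17.2) = 682000 + (-500000) − (-212000) = 394000 Pa.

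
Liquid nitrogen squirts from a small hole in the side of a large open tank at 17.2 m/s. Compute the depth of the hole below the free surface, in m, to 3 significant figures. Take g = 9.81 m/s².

For a small hole in a large open tank, ½v² = gh, giving h = v²/(2g).
h = 17.2²/(2·9.81) = 296/19.62 = 15.1 m.

h = 15.1 m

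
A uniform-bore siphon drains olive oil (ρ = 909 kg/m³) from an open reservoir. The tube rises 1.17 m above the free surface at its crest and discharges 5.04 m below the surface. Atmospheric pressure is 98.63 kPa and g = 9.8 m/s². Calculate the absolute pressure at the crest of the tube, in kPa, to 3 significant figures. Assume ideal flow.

Bernoulli surface→outlet gives ½v² = g·h_out, so v = √(2·9.8·5.04) = 9.94 m/s.
With constant cross-section the crest speed equals v; applying Bernoulli from the surface up to the crest, P_top = P_atm − ½ρv² − ρg·h_top.
P_top = 98630 − ½·909·9.94² − 909·9.8·1.17 = 43300 Pa.

P_top = 43.3 kPa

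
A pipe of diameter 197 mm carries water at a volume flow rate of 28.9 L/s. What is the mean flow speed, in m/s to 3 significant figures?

Q = 28.9 L/s = 0.0289 m³/s.
v = Q/A = 0.0289 / 0.0305 = 0.948 m/s.

0.948 m/s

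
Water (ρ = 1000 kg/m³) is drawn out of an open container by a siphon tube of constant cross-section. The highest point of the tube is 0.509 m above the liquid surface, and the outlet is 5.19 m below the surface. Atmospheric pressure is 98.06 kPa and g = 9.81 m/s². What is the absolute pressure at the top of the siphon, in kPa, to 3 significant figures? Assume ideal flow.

P_top ≈ 42.2 kPa

Bernoulli surface→outlet gives ½v² = g·h_out, so v = √(2·9.81·5.19) = 10.1 m/s.
Continuity keeps v the same throughout the tube; from surface to crest, P_atm + 0 = P_top + ½ρv² + ρg·h_top.
P_top = 98060 − ½·1000·10.1² − 1000·9.81·0.509 = 42200 Pa.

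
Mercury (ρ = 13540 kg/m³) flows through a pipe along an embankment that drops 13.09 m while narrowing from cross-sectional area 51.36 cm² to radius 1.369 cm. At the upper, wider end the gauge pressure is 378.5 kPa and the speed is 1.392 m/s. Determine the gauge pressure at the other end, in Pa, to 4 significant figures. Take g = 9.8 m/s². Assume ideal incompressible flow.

1130000 Pa

Continuity gives A₁v₁ = A₂v₂, so v₂ = (51.36 cm²)/(5.888 cm²) × 1.392 m/s = 12.14 m/s.
Energy conservation along the streamline gives P₂ = P₁ − ½ρ(v₂² − v₁²) − ρg(h₂ − h₁).
P₂ = 378500 + ½·13540·(1.392² − 12.14²) − 13540·9.8·(−13.09) = 378500 + (-985000) − (-1737000) = 1130000 Pa.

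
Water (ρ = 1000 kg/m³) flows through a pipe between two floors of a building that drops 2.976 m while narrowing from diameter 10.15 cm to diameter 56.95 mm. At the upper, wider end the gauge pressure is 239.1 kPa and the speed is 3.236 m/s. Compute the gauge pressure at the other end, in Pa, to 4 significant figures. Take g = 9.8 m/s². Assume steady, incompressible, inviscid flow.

The volume flow rate is constant, so v₂ = (A₁/A₂)v₁ = (80.91/25.47)·3.236 = 10.28 m/s.
Applying Bernoulli between the two ends and solving for P₂: P₂ = P₁ + ½ρ(v₁² − v₂²) − ρgΔh.
P₂ = 239100 + ½·1000·(3.236² − 10.28²) − 1000·9.8·(−2.976) = 239100 + (-47590) − (-29160) = 220700 Pa.

220700 Pa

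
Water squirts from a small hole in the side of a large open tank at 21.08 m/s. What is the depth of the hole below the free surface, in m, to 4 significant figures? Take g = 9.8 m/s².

h ≈ 22.67 m

Inverting v = √(2gh) gives h = v² / 2g.
h = 21.08²/(2·9.8) = 444.4/19.60 = 22.67 m.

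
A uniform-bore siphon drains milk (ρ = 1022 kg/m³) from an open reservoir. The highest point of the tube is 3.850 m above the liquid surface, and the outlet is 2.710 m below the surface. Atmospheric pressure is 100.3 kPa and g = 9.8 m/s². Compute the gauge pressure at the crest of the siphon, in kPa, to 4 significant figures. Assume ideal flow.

The outlet speed comes from Torricelli: v = √(2g·2.710) = 7.288 m/s.
With constant cross-section the crest speed equals v; applying Bernoulli from the surface up to the crest, P_top = P_atm − ½ρv² − ρg·h_top.
P_top = 100300 − ½·1022·7.288² − 1022·9.8·3.850 = 34600 Pa. So P_gauge = P_top − P_atm = -65700 Pa.

P_gauge ≈ -65.70 kPa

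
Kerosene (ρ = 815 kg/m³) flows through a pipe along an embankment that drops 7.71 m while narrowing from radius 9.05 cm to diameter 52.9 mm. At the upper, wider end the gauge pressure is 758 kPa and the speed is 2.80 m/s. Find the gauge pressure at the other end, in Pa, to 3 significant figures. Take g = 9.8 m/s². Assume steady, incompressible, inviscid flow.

P₂ ≈ 385000 Pa

Continuity gives A₁v₁ = A₂v₂, so v₂ = (257 cm²)/(22.0 cm²) × 2.80 m/s = 32.8 m/s.
Applying Bernoulli between the two ends and solving for P₂: P₂ = P₁ + ½ρ(v₁² − v₂²) − ρgΔh.
P₂ = 758000 + ½·815·(2.80² − 32.8²) − 815·9.8·(−7.71) = 758000 + (-435000) − (-61600) = 385000 Pa.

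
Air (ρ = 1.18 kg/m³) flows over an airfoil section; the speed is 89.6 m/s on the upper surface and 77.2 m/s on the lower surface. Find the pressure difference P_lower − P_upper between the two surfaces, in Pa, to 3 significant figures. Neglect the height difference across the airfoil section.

ΔP ≈ 1220 Pa

With negligible Δh, P + ½ρv² is constant, so P_low − P_up = ½ρ(v_up² − v_low²).
ΔP = ½·1.18·(89.6² − 77.2²) = 1220 Pa.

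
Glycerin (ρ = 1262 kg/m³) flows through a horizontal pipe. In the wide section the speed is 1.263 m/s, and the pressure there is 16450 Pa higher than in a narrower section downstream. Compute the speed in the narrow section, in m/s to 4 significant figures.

v₂ = 5.260 m/s

Horizontal Bernoulli: P₁ + ½ρv₁² = P₂ + ½ρv₂², so v₂² = v₁² + 2(P₁ − P₂)/ρ.
v₂ = √(1.263² + 2·16450/1262) = √(1.595 + 26.07) = 5.260 m/s.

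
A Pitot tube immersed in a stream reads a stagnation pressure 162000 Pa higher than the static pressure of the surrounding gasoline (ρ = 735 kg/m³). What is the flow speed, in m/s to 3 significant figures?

v ≈ 21.0 m/s

Bernoulli between the free stream and the stagnation point: ½ρv² = P_stag − P_static.
v = √(2ΔP/ρ) = √(2·162000/735) = 21.0 m/s.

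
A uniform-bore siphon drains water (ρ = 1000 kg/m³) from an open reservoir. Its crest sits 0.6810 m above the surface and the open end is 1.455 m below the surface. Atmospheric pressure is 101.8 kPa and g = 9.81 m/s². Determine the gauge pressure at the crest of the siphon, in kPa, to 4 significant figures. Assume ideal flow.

P_gauge = -20.95 kPa

The outlet speed comes from Torricelli: v = √(2g·1.455) = 5.343 m/s.
The bore is uniform, so the speed at the crest is the same v. Bernoulli surface→crest: P_atm = P_top + ½ρv² + ρg·h_top.
P_top = 101800 − ½·1000·5.343² − 1000·9.81·0.6810 = 80850 Pa. So P_gauge = P_top − P_atm = -20950 Pa.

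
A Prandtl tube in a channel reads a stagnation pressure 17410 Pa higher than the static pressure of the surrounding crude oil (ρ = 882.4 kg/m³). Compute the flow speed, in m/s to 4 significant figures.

v ≈ 6.282 m/s

At the stagnation point the flow is brought to rest, so Bernoulli gives P_stag − P_static = ½ρv².
v = √(2ΔP/ρ) = √(2·17410/882.4) = 6.282 m/s.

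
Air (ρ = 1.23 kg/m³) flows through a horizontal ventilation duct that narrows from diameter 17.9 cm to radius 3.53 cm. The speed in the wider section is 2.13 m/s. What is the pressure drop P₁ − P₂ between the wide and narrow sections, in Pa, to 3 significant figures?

By continuity, v₂ = v₁·A₁/A₂ = 2.13·(252/39.1) = 13.7 m/s.
Along the horizontal streamline, P + ½ρv² is constant.
P₁ − P₂ = ½·1.23·(13.7² − 2.13²) = ½·1.23·183 = 113 Pa.

ΔP = 113 Pa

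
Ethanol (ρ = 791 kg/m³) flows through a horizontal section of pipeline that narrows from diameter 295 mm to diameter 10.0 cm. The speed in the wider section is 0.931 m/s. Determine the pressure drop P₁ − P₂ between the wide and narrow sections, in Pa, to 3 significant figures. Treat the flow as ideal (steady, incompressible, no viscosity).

25600 Pa

Mass conservation (A₁v₁ = A₂v₂) gives v₂ = 0.931 × 683/78.5 = 8.10 m/s.
Bernoulli (h₁ = h₂): P₁ − P₂ = ½ρ(v₂² − v₁²).
P₁ − P₂ = ½·791·(8.10² − 0.931²) = ½·791·64.8 = 25600 Pa.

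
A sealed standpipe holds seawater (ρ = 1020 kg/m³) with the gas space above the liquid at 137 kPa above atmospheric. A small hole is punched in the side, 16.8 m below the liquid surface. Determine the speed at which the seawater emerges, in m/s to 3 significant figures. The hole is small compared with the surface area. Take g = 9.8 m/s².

Take point 1 at the surface (v₁ ≈ 0) and point 2 at the hole (at atmospheric pressure). Bernoulli: P₁ + ρg h = P_atm + ½ρv₂².
With P₁ − P_atm = 137000 Pa, v₂ = √(2gh + 2ΔP/ρ) = √(2·9.8·16.8 + 2·137000/1020) = 24.5 m/s.

v ≈ 24.5 m/s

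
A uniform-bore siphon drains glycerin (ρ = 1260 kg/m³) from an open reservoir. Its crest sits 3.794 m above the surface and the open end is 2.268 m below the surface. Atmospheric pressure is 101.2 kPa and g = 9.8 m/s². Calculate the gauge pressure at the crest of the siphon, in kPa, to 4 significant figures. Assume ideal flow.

From the surface to the outlet (both open to atmosphere, surface at rest): v = √(2g·h_out) = √(2·9.8·2.268) = 6.667 m/s.
With constant cross-section the crest speed equals v; applying Bernoulli from the surface up to the crest, P_top = P_atm − ½ρv² − ρg·h_top.
P_top = 101200 − ½·1260·6.667² − 1260·9.8·3.794 = 26350 Pa. So P_gauge = P_top − P_atm = -74850 Pa.

P_gauge ≈ -74.85 kPa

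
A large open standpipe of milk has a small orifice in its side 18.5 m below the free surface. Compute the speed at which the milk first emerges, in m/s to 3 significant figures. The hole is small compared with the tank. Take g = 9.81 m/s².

Torricelli's result v = √(2gh) gives v = √(2·9.81·18.5) = 19.1 m/s.

v ≈ 19.1 m/s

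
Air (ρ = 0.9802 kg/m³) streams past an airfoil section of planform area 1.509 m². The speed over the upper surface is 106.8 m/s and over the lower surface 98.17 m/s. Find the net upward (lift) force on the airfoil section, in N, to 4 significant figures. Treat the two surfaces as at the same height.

From P + ½ρv² = const at equal height, P_low − P_up = ½ρ(v_up² − v_low²).
ΔP = ½·0.9802·(106.8² − 98.17²) = 866.9 Pa.
Lift = ΔP · A = 866.9 × 1.509 = 1308 N.

F ≈ 1308 N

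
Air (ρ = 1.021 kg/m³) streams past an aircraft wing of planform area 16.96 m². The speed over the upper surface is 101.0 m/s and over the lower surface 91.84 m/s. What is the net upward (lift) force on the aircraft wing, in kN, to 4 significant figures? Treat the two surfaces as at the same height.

15.29 kN

From P + ½ρv² = const at equal height, P_low − P_up = ½ρ(v_up² − v_low²).
ΔP = ½·1.021·(101.0² − 91.84²) = 901.8 Pa.
Lift = ΔP · A = 901.8 × 16.96 = 15290 N.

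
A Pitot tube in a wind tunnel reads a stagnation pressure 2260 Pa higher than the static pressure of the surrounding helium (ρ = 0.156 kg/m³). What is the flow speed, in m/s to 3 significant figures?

The dynamic pressure equals the rise in static pressure at the stagnation point: ΔP = ½ρv².
v = √(2ΔP/ρ) = √(2·2260/0.156) = 170 m/s.

170 m/s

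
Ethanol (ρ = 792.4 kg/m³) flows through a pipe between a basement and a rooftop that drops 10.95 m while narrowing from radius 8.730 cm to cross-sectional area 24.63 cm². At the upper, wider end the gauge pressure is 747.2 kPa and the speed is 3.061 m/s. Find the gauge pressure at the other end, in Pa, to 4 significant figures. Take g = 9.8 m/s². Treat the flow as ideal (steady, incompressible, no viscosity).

P₂ ≈ 485100 Pa

Mass conservation (A₁v₁ = A₂v₂) gives v₂ = 3.061 × 239.4/24.63 = 29.76 m/s.
Applying Bernoulli between the two ends and solving for P₂: P₂ = P₁ + ½ρ(v₁² − v₂²) − ρgΔh.
P₂ = 747200 + ½·792.4·(3.061² − 29.76²) − 792.4·9.8·(−10.95) = 747200 + (-347100) − (-85030) = 485100 Pa.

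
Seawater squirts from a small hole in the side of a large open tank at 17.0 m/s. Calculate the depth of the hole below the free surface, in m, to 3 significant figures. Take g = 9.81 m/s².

For a small hole in a large open tank, ½v² = gh, giving h = v²/(2g).
h = 17.0²/(2·9.81) = 289/19.62 = 14.7 m.

h = 14.7 m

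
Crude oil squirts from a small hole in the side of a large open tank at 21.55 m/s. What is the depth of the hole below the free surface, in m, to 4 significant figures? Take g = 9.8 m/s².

h ≈ 23.69 m

Torricelli: v = √(2gh), so h = v²/(2g).
h = 21.55²/(2·9.8) = 464.4/19.60 = 23.69 m.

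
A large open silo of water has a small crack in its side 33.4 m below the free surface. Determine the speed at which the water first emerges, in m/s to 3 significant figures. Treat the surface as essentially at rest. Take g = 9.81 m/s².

The surface is effectively still and both ends are open, so ½v² = gh and v = √(2·9.81·33.4) = 25.6 m/s.

v ≈ 25.6 m/s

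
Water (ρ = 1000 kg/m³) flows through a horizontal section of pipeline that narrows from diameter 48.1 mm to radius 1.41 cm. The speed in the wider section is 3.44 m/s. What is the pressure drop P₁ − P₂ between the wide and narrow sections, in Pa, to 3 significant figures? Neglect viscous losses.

By continuity, v₂ = v₁·A₁/A₂ = 3.44·(18.2/6.25) = 10.0 m/s.
With no height change, Bernoulli's equation is P₁ + ½ρv₁² = P₂ + ½ρv₂².
P₁ − P₂ = ½·1000·(10.0² − 3.44²) = ½·1000·88.3 = 44200 Pa.

ΔP ≈ 44200 Pa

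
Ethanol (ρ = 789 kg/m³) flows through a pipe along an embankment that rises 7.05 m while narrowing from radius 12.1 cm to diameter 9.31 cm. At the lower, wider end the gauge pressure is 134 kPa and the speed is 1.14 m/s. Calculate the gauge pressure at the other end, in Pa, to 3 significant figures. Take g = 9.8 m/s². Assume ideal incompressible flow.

The volume flow rate is constant, so v₂ = (A₁/A₂)v₁ = (460/68.1)·1.14 = 7.70 m/s.
Applying Bernoulli between the two ends and solving for P₂: P₂ = P₁ + ½ρ(v₁² − v₂²) − ρgΔh.
P₂ = 134000 + ½·789·(1.14² − 7.70²) − 789·9.8·(+7.05) = 134000 + (-22900) − (54500) = 56600 Pa.

P₂ ≈ 56600 Pa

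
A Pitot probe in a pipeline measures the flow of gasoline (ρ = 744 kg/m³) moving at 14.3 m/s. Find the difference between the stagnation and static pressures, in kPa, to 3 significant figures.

ΔP ≈ 76.1 kPa

Bernoulli between the free stream and the stagnation point: ½ρv² = P_stag − P_static.
ΔP = ½·744·14.3² = 76100 Pa.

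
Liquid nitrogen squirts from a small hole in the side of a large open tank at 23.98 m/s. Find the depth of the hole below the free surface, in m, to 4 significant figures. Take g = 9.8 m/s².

Inverting v = √(2gh) gives h = v² / 2g.
h = 23.98²/(2·9.8) = 575.0/19.60 = 29.34 m.

h ≈ 29.34 m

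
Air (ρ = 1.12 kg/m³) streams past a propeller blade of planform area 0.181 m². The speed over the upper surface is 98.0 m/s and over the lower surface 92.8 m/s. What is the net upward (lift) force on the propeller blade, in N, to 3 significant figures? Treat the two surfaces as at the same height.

F ≈ 101 N

With equal heights on the two surfaces, Bernoulli gives P_lower − P_upper = ½ρ(v_upper² − v_lower²).
ΔP = ½·1.12·(98.0² − 92.8²) = 556 Pa.
Lift = ΔP · A = 556 × 0.181 = 101 N.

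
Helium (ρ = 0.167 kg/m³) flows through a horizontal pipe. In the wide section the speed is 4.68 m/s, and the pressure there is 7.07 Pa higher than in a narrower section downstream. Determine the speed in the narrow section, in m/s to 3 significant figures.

v₂ ≈ 10.3 m/s

Along the level pipe P + ½ρv² is conserved, hence v₂² = v₁² + 2(P₁ − P₂)/ρ.
v₂ = √(4.68² + 2·7.07/0.167) = √(21.9 + 84.7) = 10.3 m/s.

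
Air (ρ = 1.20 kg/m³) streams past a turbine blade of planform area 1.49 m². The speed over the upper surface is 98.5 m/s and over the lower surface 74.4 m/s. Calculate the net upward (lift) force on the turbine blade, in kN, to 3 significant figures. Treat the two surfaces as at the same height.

The faster flow above has the lower pressure; Bernoulli (same height) gives ΔP = ½ρ(v_up² − v_low²).
ΔP = ½·1.20·(98.5² − 74.4²) = 2500 Pa.
Lift = ΔP · A = 2500 × 1.49 = 3730 N.

F ≈ 3.73 kN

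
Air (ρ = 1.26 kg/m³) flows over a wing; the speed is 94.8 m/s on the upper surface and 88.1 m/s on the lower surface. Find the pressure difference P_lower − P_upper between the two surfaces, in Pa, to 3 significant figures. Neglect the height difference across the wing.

Bernoulli (same height): P_lower − P_upper = ½ρ(v_upper² − v_lower²).
ΔP = ½·1.26·(94.8² − 88.1²) = 772 Pa.

772 Pa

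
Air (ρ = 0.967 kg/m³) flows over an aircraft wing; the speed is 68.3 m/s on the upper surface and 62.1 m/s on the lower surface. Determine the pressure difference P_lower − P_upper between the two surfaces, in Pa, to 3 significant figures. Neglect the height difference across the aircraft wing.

With negligible Δh, P + ½ρv² is constant, so P_low − P_up = ½ρ(v_up² − v_low²).
ΔP = ½·0.967·(68.3² − 62.1²) = 391 Pa.

ΔP ≈ 391 Pa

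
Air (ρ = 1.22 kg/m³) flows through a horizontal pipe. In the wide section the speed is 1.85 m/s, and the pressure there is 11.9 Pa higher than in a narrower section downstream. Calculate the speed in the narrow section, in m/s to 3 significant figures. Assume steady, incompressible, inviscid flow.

v₂ = 4.79 m/s

Horizontal Bernoulli: P₁ + ½ρv₁² = P₂ + ½ρv₂², so v₂² = v₁² + 2(P₁ − P₂)/ρ.
v₂ = √(1.85² + 2·11.9/1.22) = √(3.42 + 19.5) = 4.79 m/s.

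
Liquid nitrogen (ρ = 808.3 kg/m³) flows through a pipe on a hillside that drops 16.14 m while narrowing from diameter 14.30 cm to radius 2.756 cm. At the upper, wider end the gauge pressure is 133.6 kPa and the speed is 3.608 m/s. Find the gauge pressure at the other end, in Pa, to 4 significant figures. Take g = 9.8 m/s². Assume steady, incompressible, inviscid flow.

The volume flow rate is constant, so v₂ = (A₁/A₂)v₁ = (160.6/23.86)·3.608 = 24.28 m/s.
Bernoulli: P₁ + ½ρv₁² + ρg h₁ = P₂ + ½ρv₂² + ρg h₂, so P₂ = P₁ + ½ρ(v₁² − v₂²) − ρg(h₂ − h₁).
P₂ = 133600 + ½·808.3·(3.608² − 24.28²) − 808.3·9.8·(−16.14) = 133600 + (-233100) − (-127900) = 28380 Pa.

P₂ ≈ 28380 Pa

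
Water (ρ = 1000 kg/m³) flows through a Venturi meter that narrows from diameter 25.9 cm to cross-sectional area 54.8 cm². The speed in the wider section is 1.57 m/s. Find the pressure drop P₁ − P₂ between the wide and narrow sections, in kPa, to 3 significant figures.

Mass conservation (A₁v₁ = A₂v₂) gives v₂ = 1.57 × 527/54.8 = 15.1 m/s.
Along the horizontal streamline, P + ½ρv² is constant.
P₁ − P₂ = ½·1000·(15.1² − 1.57²) = ½·1000·225 = 113000 Pa.

ΔP ≈ 113 kPa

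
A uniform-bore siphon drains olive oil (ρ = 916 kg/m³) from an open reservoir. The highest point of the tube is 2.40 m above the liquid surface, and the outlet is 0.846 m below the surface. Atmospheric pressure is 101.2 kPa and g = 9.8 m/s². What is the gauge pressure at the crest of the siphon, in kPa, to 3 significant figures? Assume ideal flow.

From the surface to the outlet (both open to atmosphere, surface at rest): v = √(2g·h_out) = √(2·9.8·0.846) = 4.07 m/s.
The bore is uniform, so the speed at the crest is the same v. Bernoulli surface→crest: P_atm = P_top + ½ρv² + ρg·h_top.
P_top = 101200 − ½·916·4.07² − 916·9.8·2.40 = 72100 Pa. So P_gauge = P_top − P_atm = -29100 Pa.

-29.1 kPa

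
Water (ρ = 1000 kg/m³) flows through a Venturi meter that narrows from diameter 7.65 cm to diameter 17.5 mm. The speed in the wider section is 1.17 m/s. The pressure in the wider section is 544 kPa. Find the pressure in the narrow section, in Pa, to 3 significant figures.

Continuity gives A₁v₁ = A₂v₂, so v₂ = (46.0 cm²)/(2.41 cm²) × 1.17 m/s = 22.4 m/s.
The pipe is horizontal, so Bernoulli reduces to P₁ + ½ρv₁² = P₂ + ½ρv₂².
P₂ = P₁ − ½ρ(v₂² − v₁²) = 544000 − ½·1000·(22.4² − 1.17²) = 544000 − 249000 = 295000 Pa.

P₂ = 295000 Pa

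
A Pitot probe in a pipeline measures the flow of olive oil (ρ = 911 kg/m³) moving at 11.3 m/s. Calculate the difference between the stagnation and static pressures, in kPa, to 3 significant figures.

The dynamic pressure equals the rise in static pressure at the stagnation point: ΔP = ½ρv².
ΔP = ½·911·11.3² = 58200 Pa.

58.2 kPa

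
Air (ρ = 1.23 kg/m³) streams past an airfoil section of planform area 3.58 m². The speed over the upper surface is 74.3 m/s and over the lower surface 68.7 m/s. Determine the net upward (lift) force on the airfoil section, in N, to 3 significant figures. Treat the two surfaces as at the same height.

From P + ½ρv² = const at equal height, P_low − P_up = ½ρ(v_up² − v_low²).
ΔP = ½·1.23·(74.3² − 68.7²) = 492 Pa.
Lift = ΔP · A = 492 × 3.58 = 1760 N.

F ≈ 1760 N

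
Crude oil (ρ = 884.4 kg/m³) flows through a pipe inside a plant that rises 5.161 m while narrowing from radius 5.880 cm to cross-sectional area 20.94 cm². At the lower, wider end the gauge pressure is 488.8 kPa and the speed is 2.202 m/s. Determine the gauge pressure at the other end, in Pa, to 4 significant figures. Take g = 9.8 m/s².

P₂ ≈ 388500 Pa

By continuity, v₂ = v₁·A₁/A₂ = 2.202·(108.6/20.94) = 11.42 m/s.
Bernoulli: P₁ + ½ρv₁² + ρg h₁ = P₂ + ½ρv₂² + ρg h₂, so P₂ = P₁ + ½ρ(v₁² − v₂²) − ρg(h₂ − h₁).
P₂ = 488800 + ½·884.4·(2.202² − 11.42²) − 884.4·9.8·(+5.161) = 488800 + (-55550) − (44730) = 388500 Pa.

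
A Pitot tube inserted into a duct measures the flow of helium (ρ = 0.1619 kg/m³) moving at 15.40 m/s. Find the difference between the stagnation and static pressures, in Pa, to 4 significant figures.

ΔP = 19.20 Pa

At the stagnation point the flow is brought to rest, so Bernoulli gives P_stag − P_static = ½ρv².
ΔP = ½·0.1619·15.40² = 19.20 Pa.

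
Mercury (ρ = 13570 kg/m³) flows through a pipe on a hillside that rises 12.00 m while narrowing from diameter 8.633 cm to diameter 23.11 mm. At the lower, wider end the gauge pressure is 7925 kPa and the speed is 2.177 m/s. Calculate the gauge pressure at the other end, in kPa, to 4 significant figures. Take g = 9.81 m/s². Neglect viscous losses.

97.68 kPa

The volume flow rate is constant, so v₂ = (A₁/A₂)v₁ = (58.53/4.195)·2.177 = 30.38 m/s.
Energy conservation along the streamline gives P₂ = P₁ − ½ρ(v₂² − v₁²) − ρg(h₂ − h₁).
P₂ = 7925000 + ½·13570·(2.177² − 30.38²) − 13570·9.81·(+12.00) = 7925000 + (-6230000) − (1597000) = 97680 Pa.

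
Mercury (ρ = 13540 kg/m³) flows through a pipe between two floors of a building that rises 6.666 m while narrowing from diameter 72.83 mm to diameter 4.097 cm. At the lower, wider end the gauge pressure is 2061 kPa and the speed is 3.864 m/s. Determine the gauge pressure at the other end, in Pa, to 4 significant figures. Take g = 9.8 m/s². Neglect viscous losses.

P₂ = 268200 Pa

The volume flow rate is constant, so v₂ = (A₁/A₂)v₁ = (41.66/13.18)·3.864 = 12.21 m/s.
Applying Bernoulli between the two ends and solving for P₂: P₂ = P₁ + ½ρ(v₁² − v₂²) − ρgΔh.
P₂ = 2061000 + ½·13540·(3.864² − 12.21²) − 13540·9.8·(+6.666) = 2061000 + (-908300) − (884500) = 268200 Pa.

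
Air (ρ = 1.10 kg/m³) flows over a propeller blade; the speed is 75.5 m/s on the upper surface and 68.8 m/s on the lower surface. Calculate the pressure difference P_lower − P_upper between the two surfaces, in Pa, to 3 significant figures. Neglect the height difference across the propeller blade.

ΔP ≈ 532 Pa

Bernoulli (same height): P_lower − P_upper = ½ρ(v_upper² − v_lower²).
ΔP = ½·1.10·(75.5² − 68.8²) = 532 Pa.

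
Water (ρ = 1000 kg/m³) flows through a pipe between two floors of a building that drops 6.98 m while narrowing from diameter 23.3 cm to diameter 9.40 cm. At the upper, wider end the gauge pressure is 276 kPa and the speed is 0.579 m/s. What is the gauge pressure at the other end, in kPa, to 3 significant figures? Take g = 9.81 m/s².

P₂ ≈ 338 kPa

The volume flow rate is constant, so v₂ = (A₁/A₂)v₁ = (426/69.4)·0.579 = 3.56 m/s.
Applying Bernoulli between the two ends and solving for P₂: P₂ = P₁ + ½ρ(v₁² − v₂²) − ρgΔh.
P₂ = 276000 + ½·1000·(0.579² − 3.56²) − 1000·9.81·(−6.98) = 276000 + (-6160) − (-68500) = 338000 Pa.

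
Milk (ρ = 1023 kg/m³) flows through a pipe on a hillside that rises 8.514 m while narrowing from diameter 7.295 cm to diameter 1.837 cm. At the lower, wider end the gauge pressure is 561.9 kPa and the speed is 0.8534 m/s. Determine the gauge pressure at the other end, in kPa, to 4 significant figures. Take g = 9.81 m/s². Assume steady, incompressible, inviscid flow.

384.2 kPa

The volume flow rate is constant, so v₂ = (A₁/A₂)v₁ = (41.80/2.650)·0.8534 = 13.46 m/s.
Energy conservation along the streamline gives P₂ = P₁ − ½ρ(v₂² − v₁²) − ρg(h₂ − h₁).
P₂ = 561900 + ½·1023·(0.8534² − 13.46²) − 1023·9.81·(+8.514) = 561900 + (-92270) − (85440) = 384200 Pa.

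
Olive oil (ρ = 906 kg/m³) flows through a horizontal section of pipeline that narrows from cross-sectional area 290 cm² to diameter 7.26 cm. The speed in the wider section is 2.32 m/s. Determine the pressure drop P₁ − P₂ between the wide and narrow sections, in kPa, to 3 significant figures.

Mass conservation (A₁v₁ = A₂v₂) gives v₂ = 2.32 × 290/41.4 = 16.3 m/s.
Along the horizontal streamline, P + ½ρv² is constant.
P₁ − P₂ = ½·906·(16.3² − 2.32²) = ½·906·259 = 117000 Pa.

ΔP ≈ 117 kPa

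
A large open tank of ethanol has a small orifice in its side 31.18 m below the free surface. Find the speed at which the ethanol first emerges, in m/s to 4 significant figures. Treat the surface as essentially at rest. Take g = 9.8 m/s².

Bernoulli from surface to hole (P equal, v_surface ≈ 0): v = √(2gh) = √(2×9.8×31.18) = 24.72 m/s.

v ≈ 24.72 m/s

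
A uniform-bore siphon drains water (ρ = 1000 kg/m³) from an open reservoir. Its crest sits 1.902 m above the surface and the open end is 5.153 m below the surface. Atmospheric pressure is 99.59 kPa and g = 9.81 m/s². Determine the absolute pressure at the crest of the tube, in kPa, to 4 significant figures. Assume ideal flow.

The outlet speed comes from Torricelli: v = √(2g·5.153) = 10.05 m/s.
Continuity keeps v the same throughout the tube; from surface to crest, P_atm + 0 = P_top + ½ρv² + ρg·h_top.
P_top = 99590 − ½·1000·10.05² − 1000·9.81·1.902 = 30380 Pa.

30.38 kPa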